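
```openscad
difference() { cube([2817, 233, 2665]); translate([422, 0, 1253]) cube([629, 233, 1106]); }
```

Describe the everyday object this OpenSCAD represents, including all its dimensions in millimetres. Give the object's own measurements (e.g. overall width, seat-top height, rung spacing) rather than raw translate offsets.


A wall 2817 mm long (x), 233 mm thick (y), 2665 mm tall, with a rectangular window opening cut through it. The opening is 629 mm wide and 1106 mm tall; its sill is at z = 1253 mm and its near (−x) edge is 422 mm from the wall's −x end. The opening passes through the full wall thickness.


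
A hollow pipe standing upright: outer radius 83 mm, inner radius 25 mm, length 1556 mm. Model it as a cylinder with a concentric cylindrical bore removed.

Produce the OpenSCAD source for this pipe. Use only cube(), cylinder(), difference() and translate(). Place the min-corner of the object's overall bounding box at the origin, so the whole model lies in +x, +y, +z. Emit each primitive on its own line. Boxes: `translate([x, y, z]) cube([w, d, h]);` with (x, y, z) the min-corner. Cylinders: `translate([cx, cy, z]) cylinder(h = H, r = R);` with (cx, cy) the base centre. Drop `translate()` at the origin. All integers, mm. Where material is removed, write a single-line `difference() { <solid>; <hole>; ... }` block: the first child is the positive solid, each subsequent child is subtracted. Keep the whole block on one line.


difference() { translate([83, 83, 0]) cylinder(h = 1556, r = 83); translate([83, 83, 0]) cylinder(h = 1556, r = 25); }


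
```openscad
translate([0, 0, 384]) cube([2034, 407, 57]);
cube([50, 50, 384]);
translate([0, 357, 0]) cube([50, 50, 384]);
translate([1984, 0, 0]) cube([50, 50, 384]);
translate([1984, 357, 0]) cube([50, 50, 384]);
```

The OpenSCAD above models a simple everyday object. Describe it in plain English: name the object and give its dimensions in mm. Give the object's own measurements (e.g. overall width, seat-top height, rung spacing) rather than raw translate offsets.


A long wooden bench with a 2034 mm (x) × 407 mm (y) seat, 57 mm thick, its top surface 441 mm above the floor. Four 50 mm square legs at the seat corners, flush with the edges, run from z = 0 to the seat underside.


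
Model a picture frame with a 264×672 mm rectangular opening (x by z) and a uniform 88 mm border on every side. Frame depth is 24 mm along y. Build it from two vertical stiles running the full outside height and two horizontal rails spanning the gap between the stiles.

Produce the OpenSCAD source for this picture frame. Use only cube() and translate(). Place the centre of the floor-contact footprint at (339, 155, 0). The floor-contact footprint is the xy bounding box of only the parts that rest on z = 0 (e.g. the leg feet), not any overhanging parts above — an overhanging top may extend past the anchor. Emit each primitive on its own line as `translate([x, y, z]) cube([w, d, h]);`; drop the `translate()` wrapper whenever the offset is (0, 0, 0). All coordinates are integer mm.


translate([119, 143, 0]) cube([88, 24, 848]);
translate([471, 143, 0]) cube([88, 24, 848]);
translate([207, 143, 0]) cube([264, 24, 88]);
translate([207, 143, 760]) cube([264, 24, 88]);


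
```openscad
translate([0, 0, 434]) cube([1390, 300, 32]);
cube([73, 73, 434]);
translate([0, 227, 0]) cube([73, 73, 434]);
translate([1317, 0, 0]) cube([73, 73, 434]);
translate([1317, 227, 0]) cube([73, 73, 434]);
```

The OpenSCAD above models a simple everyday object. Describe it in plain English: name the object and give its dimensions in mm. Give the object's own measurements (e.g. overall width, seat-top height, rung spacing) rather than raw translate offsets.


A bench: a 1390×300 mm seat slab, 32 mm thick, top at z = 466 mm, on four 73×73 mm square legs flush with the seat corners and standing on z = 0.


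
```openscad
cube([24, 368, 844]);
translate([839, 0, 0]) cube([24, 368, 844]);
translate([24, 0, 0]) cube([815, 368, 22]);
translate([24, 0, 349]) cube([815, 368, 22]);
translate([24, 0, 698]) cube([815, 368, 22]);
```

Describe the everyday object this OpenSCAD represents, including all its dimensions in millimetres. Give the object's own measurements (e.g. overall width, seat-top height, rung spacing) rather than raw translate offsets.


An open bookshelf. Two side panels, each 24 mm thick, 368 mm deep and 844 mm tall, stand 863 mm apart (outside-to-outside). Between them sit 3 shelves, each 22 mm thick and 368 mm deep, spanning the full gap between the sides. The bottom shelf rests on the floor (its underside at z = 0) and the clear gap between one shelf's top and the next shelf's underside is 327 mm.


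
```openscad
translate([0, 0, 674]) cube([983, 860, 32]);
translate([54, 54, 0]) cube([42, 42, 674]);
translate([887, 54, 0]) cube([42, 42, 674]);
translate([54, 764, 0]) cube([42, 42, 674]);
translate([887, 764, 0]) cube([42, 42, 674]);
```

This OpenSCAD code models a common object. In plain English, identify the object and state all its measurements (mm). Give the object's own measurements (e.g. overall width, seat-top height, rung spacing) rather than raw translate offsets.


A rectangular dining table. The top is 983×860×32 mm with its upper surface at z = 706 mm. It stands on four 42×42 mm square legs, each inset 54 mm from the nearest pair of top edges, running from the floor to the underside of the top.


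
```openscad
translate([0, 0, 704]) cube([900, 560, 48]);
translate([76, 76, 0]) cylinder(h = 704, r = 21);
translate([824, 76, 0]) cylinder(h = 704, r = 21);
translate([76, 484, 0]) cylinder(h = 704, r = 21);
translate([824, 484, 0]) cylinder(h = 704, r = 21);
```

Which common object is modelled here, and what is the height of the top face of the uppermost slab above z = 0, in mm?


A table. The table height is 752 mm.

A 900×560×48 slab sits at z = 704 on four Ø42 mm round legs — a table. The top surface is at 704 + 48 = 752 mm.


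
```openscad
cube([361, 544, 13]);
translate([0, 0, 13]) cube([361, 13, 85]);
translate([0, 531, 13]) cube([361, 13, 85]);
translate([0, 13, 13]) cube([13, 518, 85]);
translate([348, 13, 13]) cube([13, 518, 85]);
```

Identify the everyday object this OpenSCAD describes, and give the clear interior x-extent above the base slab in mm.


An open box. The internal width is 335 mm.

A 361×544 base slab with four walls standing on it — an open box. The base is 361 mm wide and the walls are 13 mm thick, so the internal width is 361 − 2 × 13 = 335 mm.


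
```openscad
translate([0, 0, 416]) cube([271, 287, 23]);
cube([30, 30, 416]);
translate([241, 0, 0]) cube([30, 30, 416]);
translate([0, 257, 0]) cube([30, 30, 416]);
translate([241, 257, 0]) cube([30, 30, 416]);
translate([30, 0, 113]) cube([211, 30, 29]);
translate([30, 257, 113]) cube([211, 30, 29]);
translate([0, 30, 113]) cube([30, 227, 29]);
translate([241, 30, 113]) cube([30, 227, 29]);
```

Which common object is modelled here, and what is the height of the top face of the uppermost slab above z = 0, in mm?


A stool. The seat height is 439 mm.

A 271×287×23 slab at z = 416 on four corner posts — a stool. The seat top is 416 + 23 = 439 mm.


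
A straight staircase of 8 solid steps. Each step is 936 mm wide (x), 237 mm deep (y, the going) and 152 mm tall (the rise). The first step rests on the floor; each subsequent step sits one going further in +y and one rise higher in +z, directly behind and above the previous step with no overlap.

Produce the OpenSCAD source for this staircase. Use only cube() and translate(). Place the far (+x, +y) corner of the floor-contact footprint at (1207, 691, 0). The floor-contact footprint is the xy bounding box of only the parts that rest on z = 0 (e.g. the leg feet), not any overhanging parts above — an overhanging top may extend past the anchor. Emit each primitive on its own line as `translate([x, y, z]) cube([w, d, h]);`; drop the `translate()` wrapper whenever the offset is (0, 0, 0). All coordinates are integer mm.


translate([271, 454, 0]) cube([936, 237, 152]);
translate([271, 691, 152]) cube([936, 237, 152]);
translate([271, 928, 304]) cube([936, 237, 152]);
translate([271, 1165, 456]) cube([936, 237, 152]);
translate([271, 1402, 608]) cube([936, 237, 152]);
translate([271, 1639, 760]) cube([936, 237, 152]);
translate([271, 1876, 912]) cube([936, 237, 152]);
translate([271, 2113, 1064]) cube([936, 237, 152]);


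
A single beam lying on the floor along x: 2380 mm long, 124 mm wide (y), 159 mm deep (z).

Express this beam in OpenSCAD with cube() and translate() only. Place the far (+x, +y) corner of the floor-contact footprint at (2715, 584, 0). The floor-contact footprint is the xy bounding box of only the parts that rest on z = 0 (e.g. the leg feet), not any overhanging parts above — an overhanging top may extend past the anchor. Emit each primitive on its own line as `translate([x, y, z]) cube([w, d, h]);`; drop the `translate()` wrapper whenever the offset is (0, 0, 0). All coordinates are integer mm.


translate([335, 460, 0]) cube([2380, 124, 159]);


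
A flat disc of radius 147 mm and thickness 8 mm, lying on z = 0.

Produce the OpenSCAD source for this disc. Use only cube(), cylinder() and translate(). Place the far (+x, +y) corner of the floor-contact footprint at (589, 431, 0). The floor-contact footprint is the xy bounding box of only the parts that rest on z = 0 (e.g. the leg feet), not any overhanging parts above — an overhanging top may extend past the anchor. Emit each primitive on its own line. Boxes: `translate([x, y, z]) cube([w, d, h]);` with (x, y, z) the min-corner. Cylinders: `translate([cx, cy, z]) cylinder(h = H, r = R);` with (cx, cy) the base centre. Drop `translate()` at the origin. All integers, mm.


translate([442, 284, 0]) cylinder(h = 8, r = 147);


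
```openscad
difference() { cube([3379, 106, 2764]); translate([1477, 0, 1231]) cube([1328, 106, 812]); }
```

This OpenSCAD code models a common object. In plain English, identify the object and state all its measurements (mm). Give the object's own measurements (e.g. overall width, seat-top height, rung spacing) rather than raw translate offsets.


A wall 3379 mm long (x), 106 mm thick (y), 2764 mm tall, with a rectangular window opening cut through it. The opening is 1328 mm wide and 812 mm tall; its sill is at z = 1231 mm and its near (−x) edge is 1477 mm from the wall's −x end. The opening passes through the full wall thickness.


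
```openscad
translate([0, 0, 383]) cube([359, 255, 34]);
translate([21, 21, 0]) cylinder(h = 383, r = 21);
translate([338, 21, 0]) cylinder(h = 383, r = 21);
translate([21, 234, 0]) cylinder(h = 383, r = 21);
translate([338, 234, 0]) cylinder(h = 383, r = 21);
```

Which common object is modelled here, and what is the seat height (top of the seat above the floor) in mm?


A stool. The seat height is 417 mm.

A 359×255×34 slab at z = 383 on four corner cylinders — a stool. The seat top is 383 + 34 = 417 mm.


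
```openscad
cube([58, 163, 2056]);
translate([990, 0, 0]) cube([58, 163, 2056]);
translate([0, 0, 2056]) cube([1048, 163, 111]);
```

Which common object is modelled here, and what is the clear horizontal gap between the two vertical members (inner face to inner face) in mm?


A door frame. The clear opening width is 932 mm.

Two 2056 mm tall posts with a header on top — a door frame. The left jamb is 58 mm wide at x = 0; the right jamb starts at x = 990. The clear opening is 990 − 58 = 932 mm.


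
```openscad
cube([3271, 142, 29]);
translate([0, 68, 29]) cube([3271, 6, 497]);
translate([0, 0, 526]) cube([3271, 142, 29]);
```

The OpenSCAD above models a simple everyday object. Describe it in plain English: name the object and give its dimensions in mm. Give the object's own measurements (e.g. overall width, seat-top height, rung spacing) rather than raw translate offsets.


An I-beam lying along x, 3271 mm long. Overall section height 555 mm. Two flanges 142 mm wide (y) and 29 mm thick, one on the floor and one at the top; a web 6 mm thick runs between them, centred on the flange width.


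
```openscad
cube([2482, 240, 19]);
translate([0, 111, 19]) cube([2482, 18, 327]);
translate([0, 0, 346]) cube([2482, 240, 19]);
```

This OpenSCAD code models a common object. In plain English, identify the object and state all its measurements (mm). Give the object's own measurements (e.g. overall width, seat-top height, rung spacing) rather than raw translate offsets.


An I-beam lying along x, 2482 mm long. Overall section height 365 mm. Two flanges 240 mm wide (y) and 19 mm thick, one on the floor and one at the top; a web 18 mm thick runs between them, centred on the flange width.


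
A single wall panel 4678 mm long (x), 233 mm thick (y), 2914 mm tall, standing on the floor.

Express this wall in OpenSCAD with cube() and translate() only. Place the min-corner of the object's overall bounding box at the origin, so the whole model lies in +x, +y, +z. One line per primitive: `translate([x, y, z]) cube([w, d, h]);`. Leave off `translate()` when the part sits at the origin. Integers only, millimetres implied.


cube([4678, 233, 2914]);


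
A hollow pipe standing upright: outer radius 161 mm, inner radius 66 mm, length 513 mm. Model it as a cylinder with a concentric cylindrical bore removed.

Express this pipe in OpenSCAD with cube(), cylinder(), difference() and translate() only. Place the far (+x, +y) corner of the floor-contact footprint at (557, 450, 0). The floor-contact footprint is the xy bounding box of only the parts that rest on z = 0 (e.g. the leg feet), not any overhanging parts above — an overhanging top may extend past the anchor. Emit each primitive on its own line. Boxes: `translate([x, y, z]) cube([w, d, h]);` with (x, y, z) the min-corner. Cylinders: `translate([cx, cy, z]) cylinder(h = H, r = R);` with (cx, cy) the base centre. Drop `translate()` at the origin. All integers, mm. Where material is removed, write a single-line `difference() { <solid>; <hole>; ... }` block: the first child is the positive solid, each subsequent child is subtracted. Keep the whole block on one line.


difference() { translate([396, 289, 0]) cylinder(h = 513, r = 161); translate([396, 289, 0]) cylinder(h = 513, r = 66); }


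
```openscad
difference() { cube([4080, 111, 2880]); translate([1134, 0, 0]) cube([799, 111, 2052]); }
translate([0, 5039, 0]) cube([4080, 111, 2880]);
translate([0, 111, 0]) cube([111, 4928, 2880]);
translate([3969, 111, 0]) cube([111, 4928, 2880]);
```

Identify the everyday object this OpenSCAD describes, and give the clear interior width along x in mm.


A single room. The interior width is 3858 mm.

Four walls enclosing a rectangle with a door in the front wall — a room. Outside width 4080 minus two 111 mm walls gives 3858 mm.


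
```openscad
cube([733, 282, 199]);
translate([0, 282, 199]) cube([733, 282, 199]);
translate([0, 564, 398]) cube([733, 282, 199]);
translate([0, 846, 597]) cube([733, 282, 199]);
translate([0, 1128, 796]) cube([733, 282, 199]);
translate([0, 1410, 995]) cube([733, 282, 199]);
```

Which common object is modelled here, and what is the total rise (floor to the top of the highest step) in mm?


A staircase. The total rise is 1194 mm.

6 identical blocks, each offset up and back from the previous — a staircase. Each step is 199 mm tall and there are 6 of them, so the total rise is 6 × 199 = 1194 mm.


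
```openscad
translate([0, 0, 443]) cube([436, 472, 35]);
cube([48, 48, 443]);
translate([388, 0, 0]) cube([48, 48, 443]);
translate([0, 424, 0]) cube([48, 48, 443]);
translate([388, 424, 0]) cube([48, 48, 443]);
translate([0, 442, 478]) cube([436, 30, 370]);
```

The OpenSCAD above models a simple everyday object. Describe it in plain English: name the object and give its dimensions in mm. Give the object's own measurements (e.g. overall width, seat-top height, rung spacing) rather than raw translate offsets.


A chair. The seat is a 436×472×35 mm slab with its top at z = 478 mm, on four 48×48 mm corner legs (flush with the seat edges, standing on z = 0). A flat backrest 30 mm thick, 370 mm tall, spans the full seat width and rises from the seat top along its +y edge, rear face flush with the rear of the seat.


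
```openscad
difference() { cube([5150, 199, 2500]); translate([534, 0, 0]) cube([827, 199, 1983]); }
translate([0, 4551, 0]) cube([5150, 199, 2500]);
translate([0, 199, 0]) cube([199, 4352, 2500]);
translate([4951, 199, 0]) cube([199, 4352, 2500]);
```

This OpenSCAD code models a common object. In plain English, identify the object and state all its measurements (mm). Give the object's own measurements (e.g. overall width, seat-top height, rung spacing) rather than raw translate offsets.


A single room: four walls, each 2500 mm tall and 199 mm thick, enclosing an outside footprint 5150×4750 mm (x × y), no floor or roof. The front and back walls (−y and +y sides) run the full x-width; the side walls fit between their inner faces. A door opening 827 mm wide and 1983 mm tall is cut through the front wall from the floor up, its −x edge 534 mm from the wall's −x end.


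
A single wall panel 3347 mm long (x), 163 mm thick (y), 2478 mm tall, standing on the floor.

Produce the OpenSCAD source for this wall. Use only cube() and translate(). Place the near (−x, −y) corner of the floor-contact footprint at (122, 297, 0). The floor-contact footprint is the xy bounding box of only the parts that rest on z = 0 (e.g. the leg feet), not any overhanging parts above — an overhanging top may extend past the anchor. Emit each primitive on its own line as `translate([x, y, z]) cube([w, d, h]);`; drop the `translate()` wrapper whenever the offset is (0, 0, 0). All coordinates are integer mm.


translate([122, 297, 0]) cube([3347, 163, 2478]);


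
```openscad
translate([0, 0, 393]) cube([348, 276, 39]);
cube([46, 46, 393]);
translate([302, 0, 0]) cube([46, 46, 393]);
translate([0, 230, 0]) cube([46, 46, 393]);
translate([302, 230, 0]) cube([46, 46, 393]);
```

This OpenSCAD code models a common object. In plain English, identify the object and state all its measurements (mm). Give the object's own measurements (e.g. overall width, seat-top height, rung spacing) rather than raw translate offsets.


A four-legged stool. The seat is a 348×276×39 mm slab whose top surface is at z = 432 mm; four square legs, each 46×46 mm in cross-section, run from the floor (z = 0) to the underside of the seat, each flush with a corner of the seat.


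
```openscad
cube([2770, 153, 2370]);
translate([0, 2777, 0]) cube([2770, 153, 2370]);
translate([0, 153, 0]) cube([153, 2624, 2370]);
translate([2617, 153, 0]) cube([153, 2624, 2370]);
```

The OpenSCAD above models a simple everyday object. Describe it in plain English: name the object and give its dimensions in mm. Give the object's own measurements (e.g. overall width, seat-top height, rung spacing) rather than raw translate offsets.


The wall frame of a small rectangular building: four walls, each 2370 mm tall and 153 mm thick, enclosing a footprint 2770 mm (x) by 2930 mm (y) outside-to-outside, with no floor or roof. The front and back walls (the −y and +y sides) span the full width; the two side walls fit between them.


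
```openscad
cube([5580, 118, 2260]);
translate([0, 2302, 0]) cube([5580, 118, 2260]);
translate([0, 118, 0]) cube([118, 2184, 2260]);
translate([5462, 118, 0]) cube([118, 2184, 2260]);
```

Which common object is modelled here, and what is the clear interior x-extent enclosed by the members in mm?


A house (or room) frame. The interior width is 5344 mm.

Four 2260 mm walls enclosing a rectangle with no floor or roof — a room or house frame. Outside width is 5580 mm and wall thickness is 118 mm, so the interior width is 5580 − 2 × 118 = 5344 mm.


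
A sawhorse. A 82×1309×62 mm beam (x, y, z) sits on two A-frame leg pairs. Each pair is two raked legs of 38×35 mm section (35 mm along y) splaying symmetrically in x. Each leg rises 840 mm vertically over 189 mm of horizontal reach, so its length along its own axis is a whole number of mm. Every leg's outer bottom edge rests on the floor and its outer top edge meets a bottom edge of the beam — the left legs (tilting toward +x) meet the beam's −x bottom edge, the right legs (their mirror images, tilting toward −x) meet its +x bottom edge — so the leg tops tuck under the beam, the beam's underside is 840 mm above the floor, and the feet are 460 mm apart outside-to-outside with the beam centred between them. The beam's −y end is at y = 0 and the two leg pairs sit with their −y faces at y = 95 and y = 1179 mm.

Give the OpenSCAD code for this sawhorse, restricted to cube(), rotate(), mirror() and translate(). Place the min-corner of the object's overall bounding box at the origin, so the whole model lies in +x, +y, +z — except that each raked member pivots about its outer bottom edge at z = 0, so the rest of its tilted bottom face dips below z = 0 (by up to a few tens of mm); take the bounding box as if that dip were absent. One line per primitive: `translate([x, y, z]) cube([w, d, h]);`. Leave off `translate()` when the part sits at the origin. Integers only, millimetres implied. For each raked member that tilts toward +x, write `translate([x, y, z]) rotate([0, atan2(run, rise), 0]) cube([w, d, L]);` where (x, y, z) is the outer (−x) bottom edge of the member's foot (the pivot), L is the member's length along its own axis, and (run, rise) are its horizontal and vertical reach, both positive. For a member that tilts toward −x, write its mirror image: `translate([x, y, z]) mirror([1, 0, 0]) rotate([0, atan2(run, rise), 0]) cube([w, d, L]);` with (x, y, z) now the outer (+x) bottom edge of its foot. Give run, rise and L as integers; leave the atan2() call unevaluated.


translate([189, 0, 840]) cube([82, 1309, 62]);
translate([0, 95, 0]) rotate([0, atan2(189, 840), 0]) cube([38, 35, 861]);
translate([460, 95, 0]) mirror([1, 0, 0]) rotate([0, atan2(189, 840), 0]) cube([38, 35, 861]);
translate([0, 1179, 0]) rotate([0, atan2(189, 840), 0]) cube([38, 35, 861]);
translate([460, 1179, 0]) mirror([1, 0, 0]) rotate([0, atan2(189, 840), 0]) cube([38, 35, 861]);


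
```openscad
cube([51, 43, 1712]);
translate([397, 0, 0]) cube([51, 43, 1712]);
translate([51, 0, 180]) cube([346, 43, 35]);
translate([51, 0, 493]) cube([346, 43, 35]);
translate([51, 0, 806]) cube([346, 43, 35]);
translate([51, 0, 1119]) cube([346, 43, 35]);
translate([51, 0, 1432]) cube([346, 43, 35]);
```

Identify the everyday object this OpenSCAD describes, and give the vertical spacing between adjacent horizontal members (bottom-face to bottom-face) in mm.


A ladder. The rung spacing is 313 mm.

Two tall 51×43 posts with 5 short bars between them — a ladder. Adjacent rungs sit at z = 180 and z = 493, so the spacing is 493 − 180 = 313 mm.


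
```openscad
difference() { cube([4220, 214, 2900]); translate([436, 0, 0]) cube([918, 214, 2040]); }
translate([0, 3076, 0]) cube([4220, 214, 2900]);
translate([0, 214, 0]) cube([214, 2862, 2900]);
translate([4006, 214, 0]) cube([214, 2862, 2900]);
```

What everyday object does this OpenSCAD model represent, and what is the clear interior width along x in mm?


A single room. The interior width is 3792 mm.

Four walls enclosing a rectangle with a door in the front wall — a room. Outside width 4220 minus two 214 mm walls gives 3792 mm.


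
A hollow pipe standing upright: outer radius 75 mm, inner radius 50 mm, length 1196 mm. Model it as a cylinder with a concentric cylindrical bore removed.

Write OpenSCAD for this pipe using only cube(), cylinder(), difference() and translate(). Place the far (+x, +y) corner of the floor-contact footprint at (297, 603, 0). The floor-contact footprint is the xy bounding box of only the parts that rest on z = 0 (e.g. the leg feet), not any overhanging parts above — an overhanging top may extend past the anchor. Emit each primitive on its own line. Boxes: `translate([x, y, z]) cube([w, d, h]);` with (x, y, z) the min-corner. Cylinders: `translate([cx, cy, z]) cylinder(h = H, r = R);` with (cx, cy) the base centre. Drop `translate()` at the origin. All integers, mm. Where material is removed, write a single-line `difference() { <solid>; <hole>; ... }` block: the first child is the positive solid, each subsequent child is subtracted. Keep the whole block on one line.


difference() { translate([222, 528, 0]) cylinder(h = 1196, r = 75); translate([222, 528, 0]) cylinder(h = 1196, r = 50); }


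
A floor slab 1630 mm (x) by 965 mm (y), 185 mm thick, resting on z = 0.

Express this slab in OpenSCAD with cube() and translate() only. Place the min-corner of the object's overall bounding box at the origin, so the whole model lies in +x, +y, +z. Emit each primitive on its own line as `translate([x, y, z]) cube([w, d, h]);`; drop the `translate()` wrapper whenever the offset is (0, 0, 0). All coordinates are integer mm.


cube([1630, 965, 185]);


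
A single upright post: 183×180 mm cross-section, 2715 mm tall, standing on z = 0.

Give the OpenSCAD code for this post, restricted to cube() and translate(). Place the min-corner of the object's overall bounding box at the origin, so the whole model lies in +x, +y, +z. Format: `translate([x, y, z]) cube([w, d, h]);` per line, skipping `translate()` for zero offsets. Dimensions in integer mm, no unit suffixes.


cube([183, 180, 2715]);


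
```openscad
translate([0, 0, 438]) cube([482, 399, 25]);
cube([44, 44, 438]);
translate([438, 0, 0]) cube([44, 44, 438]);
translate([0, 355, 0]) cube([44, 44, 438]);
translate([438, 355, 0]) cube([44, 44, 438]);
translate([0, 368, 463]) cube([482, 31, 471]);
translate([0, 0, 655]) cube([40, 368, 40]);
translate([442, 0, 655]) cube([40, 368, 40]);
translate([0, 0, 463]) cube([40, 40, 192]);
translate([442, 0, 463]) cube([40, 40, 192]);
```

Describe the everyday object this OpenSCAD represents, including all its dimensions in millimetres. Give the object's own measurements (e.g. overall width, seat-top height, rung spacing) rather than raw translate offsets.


A chair. The seat is a 482×399×25 mm slab with its top at z = 463 mm, on four 44×44 mm corner legs (flush with the seat edges, standing on z = 0). A flat backrest 31 mm thick, 471 mm tall, spans the full seat width and rises from the seat top along its +y edge, rear face flush with the rear of the seat. Two armrests of 40×40 mm section run along each side from the seat's front edge to the front of the backrest, top faces 232 mm above the seat top and outer faces flush with the seat's x-edges; a 40×40 mm post under the front of each armrest stands on the seat at the front corner.


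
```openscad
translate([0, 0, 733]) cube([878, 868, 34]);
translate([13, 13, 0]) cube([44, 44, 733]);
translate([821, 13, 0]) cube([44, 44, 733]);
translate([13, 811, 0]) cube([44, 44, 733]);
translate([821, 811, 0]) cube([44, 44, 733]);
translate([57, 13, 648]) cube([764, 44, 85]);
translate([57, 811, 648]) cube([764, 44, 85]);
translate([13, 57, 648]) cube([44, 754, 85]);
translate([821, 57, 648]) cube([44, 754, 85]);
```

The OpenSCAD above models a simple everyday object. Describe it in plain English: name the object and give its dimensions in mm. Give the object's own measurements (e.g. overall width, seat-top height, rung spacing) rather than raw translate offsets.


A table: top 878 mm (x) × 868 mm (y), 34 mm thick, upper face at z = 767 mm, on four 44×44 mm square legs, each inset 13 mm from the nearest pair of top edges from z = 0 to the bottom of the top. Four apron rails, 44 mm thick and 85 mm tall, run between adjacent legs with their top edges flush with the underside of the top and their outer faces flush with the legs' outer faces.


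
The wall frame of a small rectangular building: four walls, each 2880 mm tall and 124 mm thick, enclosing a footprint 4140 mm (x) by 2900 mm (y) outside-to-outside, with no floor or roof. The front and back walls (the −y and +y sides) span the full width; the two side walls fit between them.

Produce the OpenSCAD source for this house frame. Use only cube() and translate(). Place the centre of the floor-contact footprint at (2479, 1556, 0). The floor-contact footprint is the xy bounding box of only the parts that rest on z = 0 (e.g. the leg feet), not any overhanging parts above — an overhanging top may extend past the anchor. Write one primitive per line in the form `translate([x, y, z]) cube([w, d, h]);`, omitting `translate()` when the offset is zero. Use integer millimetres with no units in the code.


translate([409, 106, 0]) cube([4140, 124, 2880]);
translate([409, 2882, 0]) cube([4140, 124, 2880]);
translate([409, 230, 0]) cube([124, 2652, 2880]);
translate([4425, 230, 0]) cube([124, 2652, 2880]);


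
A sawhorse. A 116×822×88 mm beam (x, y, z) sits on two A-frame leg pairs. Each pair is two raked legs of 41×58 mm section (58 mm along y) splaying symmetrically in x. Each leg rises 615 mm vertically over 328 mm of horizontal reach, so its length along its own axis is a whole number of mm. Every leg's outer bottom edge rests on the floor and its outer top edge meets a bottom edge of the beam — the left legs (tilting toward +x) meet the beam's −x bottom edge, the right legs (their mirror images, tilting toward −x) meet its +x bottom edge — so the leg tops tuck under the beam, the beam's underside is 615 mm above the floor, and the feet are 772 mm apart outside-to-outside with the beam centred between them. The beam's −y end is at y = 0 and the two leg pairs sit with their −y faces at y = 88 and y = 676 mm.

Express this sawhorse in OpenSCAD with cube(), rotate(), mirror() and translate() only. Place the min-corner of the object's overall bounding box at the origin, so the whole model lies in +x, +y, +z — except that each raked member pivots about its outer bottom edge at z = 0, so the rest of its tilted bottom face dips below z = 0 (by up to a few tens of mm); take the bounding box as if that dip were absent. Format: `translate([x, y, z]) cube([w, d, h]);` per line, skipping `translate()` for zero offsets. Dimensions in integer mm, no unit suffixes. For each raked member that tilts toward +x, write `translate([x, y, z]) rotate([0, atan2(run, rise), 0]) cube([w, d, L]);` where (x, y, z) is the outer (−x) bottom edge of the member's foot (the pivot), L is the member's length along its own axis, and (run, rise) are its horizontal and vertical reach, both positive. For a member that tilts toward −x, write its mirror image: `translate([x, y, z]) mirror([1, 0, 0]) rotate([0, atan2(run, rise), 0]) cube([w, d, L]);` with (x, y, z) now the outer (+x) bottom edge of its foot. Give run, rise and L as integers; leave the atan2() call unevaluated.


// leg length = √(328² + 615²) = 697
// right-leg outer foot x = 2·328 + 116 = 772
// beam min-corner = (328, 0, 615)
translate([328, 0, 615]) cube([116, 822, 88]);
translate([0, 88, 0]) rotate([0, atan2(328, 615), 0]) cube([41, 58, 697]);
translate([772, 88, 0]) mirror([1, 0, 0]) rotate([0, atan2(328, 615), 0]) cube([41, 58, 697]);
translate([0, 676, 0]) rotate([0, atan2(328, 615), 0]) cube([41, 58, 697]);
translate([772, 676, 0]) mirror([1, 0, 0]) rotate([0, atan2(328, 615), 0]) cube([41, 58, 697]);


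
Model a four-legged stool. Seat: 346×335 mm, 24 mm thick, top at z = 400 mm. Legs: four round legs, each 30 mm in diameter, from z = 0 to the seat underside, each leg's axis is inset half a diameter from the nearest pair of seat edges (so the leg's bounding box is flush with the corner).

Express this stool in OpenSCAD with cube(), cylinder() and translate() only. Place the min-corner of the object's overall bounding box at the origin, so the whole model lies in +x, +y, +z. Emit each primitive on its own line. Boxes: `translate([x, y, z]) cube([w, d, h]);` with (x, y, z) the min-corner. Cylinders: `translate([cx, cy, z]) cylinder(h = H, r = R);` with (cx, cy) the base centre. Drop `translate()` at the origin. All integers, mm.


// leg_h = 400 - 24 = 376
translate([0, 0, 376]) cube([346, 335, 24]);
translate([15, 15, 0]) cylinder(h = 376, r = 15);
translate([331, 15, 0]) cylinder(h = 376, r = 15);
translate([15, 320, 0]) cylinder(h = 376, r = 15);
translate([331, 320, 0]) cylinder(h = 376, r = 15);


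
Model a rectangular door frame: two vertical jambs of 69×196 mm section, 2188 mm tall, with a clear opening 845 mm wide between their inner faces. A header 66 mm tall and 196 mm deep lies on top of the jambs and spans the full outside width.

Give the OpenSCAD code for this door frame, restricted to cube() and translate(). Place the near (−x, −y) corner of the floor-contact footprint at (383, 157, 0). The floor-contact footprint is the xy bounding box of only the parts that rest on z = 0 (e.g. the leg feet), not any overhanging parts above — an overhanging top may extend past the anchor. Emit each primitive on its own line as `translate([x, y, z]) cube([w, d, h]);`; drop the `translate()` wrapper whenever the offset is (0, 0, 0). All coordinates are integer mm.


translate([383, 157, 0]) cube([69, 196, 2188]);
translate([1297, 157, 0]) cube([69, 196, 2188]);
translate([383, 157, 2188]) cube([983, 196, 66]);


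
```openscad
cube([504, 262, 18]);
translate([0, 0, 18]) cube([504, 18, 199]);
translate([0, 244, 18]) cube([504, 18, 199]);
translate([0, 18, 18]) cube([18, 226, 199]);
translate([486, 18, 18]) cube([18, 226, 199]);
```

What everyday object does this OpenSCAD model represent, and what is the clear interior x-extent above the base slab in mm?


An open box. The internal width is 468 mm.

A 504×262 base slab with four walls standing on it — an open box. The base is 504 mm wide and the walls are 18 mm thick, so the internal width is 504 − 2 × 18 = 468 mm.


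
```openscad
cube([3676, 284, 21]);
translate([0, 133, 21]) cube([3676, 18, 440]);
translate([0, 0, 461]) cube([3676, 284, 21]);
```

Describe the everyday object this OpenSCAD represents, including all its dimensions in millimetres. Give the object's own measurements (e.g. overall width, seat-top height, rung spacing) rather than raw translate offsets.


An I-beam lying along x, 3676 mm long. Overall section height 482 mm. Two flanges 284 mm wide (y) and 21 mm thick, one on the floor and one at the top; a web 18 mm thick runs between them, centred on the flange width.


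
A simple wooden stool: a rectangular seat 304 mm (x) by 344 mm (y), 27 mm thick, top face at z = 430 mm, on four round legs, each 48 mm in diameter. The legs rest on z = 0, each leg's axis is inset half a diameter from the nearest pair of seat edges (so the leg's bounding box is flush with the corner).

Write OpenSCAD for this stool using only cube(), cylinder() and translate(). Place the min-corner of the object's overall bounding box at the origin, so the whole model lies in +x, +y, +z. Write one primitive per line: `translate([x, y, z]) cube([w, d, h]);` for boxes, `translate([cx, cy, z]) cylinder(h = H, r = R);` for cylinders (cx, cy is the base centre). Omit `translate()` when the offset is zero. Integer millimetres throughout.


translate([0, 0, 403]) cube([304, 344, 27]);
translate([24, 24, 0]) cylinder(h = 403, r = 24);
translate([280, 24, 0]) cylinder(h = 403, r = 24);
translate([24, 320, 0]) cylinder(h = 403, r = 24);
translate([280, 320, 0]) cylinder(h = 403, r = 24);


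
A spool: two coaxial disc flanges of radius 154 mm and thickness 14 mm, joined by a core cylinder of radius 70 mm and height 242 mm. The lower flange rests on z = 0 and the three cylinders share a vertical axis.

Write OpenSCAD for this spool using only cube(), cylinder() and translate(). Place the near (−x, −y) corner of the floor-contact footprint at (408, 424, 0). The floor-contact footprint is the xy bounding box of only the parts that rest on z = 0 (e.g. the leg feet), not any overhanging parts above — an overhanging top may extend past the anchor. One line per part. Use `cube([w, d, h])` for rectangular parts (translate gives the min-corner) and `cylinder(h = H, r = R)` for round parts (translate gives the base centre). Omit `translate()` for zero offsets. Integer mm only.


translate([562, 578, 0]) cylinder(h = 14, r = 154);
translate([562, 578, 14]) cylinder(h = 242, r = 70);
translate([562, 578, 256]) cylinder(h = 14, r = 154);


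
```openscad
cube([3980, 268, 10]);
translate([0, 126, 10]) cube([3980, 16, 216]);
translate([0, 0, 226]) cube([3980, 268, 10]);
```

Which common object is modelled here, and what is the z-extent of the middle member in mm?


An I-beam. The web height is 216 mm.

Two wide flanges with a thin centred web — an I-beam. Overall 236 mm minus two 10 mm flanges gives a web of 236 − 2·10 = 216 mm.


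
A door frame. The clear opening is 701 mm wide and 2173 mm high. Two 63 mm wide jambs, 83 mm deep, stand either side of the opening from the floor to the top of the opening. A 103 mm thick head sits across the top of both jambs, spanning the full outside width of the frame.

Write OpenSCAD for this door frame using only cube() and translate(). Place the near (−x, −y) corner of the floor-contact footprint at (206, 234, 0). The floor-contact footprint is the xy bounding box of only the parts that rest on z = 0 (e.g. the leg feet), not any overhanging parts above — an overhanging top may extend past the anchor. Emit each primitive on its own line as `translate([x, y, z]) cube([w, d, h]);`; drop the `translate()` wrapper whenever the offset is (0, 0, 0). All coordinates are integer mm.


translate([206, 234, 0]) cube([63, 83, 2173]);
translate([970, 234, 0]) cube([63, 83, 2173]);
translate([206, 234, 2173]) cube([827, 83, 103]);


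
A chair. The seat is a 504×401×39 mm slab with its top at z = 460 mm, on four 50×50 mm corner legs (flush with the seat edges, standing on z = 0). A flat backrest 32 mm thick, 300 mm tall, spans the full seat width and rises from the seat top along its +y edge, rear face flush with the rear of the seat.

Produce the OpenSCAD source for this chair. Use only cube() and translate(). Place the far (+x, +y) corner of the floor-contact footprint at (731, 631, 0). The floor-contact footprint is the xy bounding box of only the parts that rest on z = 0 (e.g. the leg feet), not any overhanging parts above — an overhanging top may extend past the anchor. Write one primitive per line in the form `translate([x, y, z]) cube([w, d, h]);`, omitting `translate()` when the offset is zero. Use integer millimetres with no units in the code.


translate([227, 230, 421]) cube([504, 401, 39]);
translate([227, 230, 0]) cube([50, 50, 421]);
translate([681, 230, 0]) cube([50, 50, 421]);
translate([227, 581, 0]) cube([50, 50, 421]);
translate([681, 581, 0]) cube([50, 50, 421]);
translate([227, 599, 460]) cube([504, 32, 300]);


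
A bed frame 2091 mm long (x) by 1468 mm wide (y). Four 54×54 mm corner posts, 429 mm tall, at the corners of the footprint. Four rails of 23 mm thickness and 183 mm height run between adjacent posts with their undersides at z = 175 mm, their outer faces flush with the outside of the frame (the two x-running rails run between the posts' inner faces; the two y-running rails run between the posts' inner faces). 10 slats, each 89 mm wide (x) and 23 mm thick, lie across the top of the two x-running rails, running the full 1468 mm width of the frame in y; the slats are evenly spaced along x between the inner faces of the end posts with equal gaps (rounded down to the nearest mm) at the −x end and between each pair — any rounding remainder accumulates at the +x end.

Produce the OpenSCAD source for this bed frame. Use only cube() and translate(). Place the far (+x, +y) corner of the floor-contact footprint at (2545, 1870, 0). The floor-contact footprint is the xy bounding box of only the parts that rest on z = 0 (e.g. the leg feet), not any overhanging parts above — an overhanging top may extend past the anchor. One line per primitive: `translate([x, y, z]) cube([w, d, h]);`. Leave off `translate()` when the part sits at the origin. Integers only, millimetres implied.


translate([454, 402, 0]) cube([54, 54, 429]);
translate([454, 1816, 0]) cube([54, 54, 429]);
translate([2491, 402, 0]) cube([54, 54, 429]);
translate([2491, 1816, 0]) cube([54, 54, 429]);
translate([508, 402, 175]) cube([1983, 23, 183]);
translate([508, 1847, 175]) cube([1983, 23, 183]);
translate([454, 456, 175]) cube([23, 1360, 183]);
translate([2522, 456, 175]) cube([23, 1360, 183]);
translate([607, 402, 358]) cube([89, 1468, 23]);
translate([795, 402, 358]) cube([89, 1468, 23]);
translate([983, 402, 358]) cube([89, 1468, 23]);
translate([1171, 402, 358]) cube([89, 1468, 23]);
translate([1359, 402, 358]) cube([89, 1468, 23]);
translate([1547, 402, 358]) cube([89, 1468, 23]);
translate([1735, 402, 358]) cube([89, 1468, 23]);
translate([1923, 402, 358]) cube([89, 1468, 23]);
translate([2111, 402, 358]) cube([89, 1468, 23]);
translate([2299, 402, 358]) cube([89, 1468, 23]);
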